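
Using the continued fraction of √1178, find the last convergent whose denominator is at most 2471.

59583/1736

√1178 = [34; 3, 9, 2, 9, 3, 68, …] (period length 6).
Convergents:
  p_0/q_0 = 34/1
  p_1/q_1 = 103/3
  p_2/q_2 = 961/28
  p_3/q_3 = 2025/59
  p_4/q_4 = 19186/559
  p_5/q_5 = 59583/1736
  p_6/q_6 = 4070830/118607
q_5 = 1736 ≤ 2471 < 118607 = q_6, so the answer is 59583/1736.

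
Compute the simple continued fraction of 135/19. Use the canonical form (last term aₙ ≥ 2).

[7; 9, 2]

135 = 7·19 + 2
19 = 9·2 + 1
2 = 2·1 + 0  (stop)
So 135/19 = [7; 9, 2].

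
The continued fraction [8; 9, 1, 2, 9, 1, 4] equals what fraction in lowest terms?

Using pₖ = aₖpₖ₋₁ + pₖ₋₂ and qₖ = aₖqₖ₋₁ + qₖ₋₂:
  k=0: a=8, p=8, q=1
  k=1: a=9, p=73, q=9
  k=2: a=1, p=81, q=10
  k=3: a=2, p=235, q=29
  k=4: a=9, p=2196, q=271
  k=5: a=1, p=2431, q=300
  k=6: a=4, p=11920, q=1471

11920/1471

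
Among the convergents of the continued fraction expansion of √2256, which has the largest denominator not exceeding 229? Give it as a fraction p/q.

8977/189

√2256 = [47; 2, 94, …] (period length 2).
Convergents:
  p_0/q_0 = 47/1
  p_1/q_1 = 95/2
  p_2/q_2 = 8977/189
  p_3/q_3 = 18049/380
q_2 = 189 ≤ 229 < 380 = q_3, so the answer is 8977/189.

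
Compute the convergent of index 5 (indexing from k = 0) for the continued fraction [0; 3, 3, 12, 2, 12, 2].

Using pₖ = aₖpₖ₋₁ + pₖ₋₂, qₖ = aₖqₖ₋₁ + qₖ₋₂ (with p₋₁=1, p₋₂=0, q₋₁=0, q₋₂=1):
  k=0: a=0, p=0, q=1
  k=1: a=3, p=1, q=3
  k=2: a=3, p=3, q=10
  k=3: a=12, p=37, q=123
  k=4: a=2, p=77, q=256
  k=5: a=12, p=961, q=3195

961/3195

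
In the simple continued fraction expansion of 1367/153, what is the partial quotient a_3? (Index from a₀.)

3

1367 = 8·153 + 143   →  a_0 = 8
153 = 1·143 + 10   →  a_1 = 1
143 = 14·10 + 3   →  a_2 = 14
10 = 3·3 + 1   →  a_3 = 3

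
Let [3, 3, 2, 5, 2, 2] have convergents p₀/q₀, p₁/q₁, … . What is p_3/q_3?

Using pₖ = aₖpₖ₋₁ + pₖ₋₂, qₖ = aₖqₖ₋₁ + qₖ₋₂ (with p₋₁=1, p₋₂=0, q₋₁=0, q₋₂=1):
  k=0: a=3, p=3, q=1
  k=1: a=3, p=10, q=3
  k=2: a=2, p=23, q=7
  k=3: a=5, p=125, q=38

125/38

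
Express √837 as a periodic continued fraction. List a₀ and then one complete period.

[28; 1, 13, 2, 13, 1, 56]

a₀ = ⌊√837⌋ = 28.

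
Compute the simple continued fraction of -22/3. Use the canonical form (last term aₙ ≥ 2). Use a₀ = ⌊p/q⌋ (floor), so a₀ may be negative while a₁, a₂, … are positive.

[-8; 1, 2]

-22 = -8·3 + 2
3 = 1·2 + 1
2 = 2·1 + 0  (stop)
So -22/3 = [-8; 1, 2].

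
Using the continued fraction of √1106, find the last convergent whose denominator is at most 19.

√1106 = [33; 3, 1, 8, 1, 3, 66, …] (period length 6).
Convergents:
  p_0/q_0 = 33/1
  p_1/q_1 = 100/3
  p_2/q_2 = 133/4
  p_3/q_3 = 1164/35
q_2 = 4 ≤ 19 < 35 = q_3, so the answer is 133/4.

133/4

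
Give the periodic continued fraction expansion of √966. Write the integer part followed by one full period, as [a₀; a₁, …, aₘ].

a₀ = ⌊√966⌋ = 31.
With m₀=0, d₀=1 and mₖ₊₁ = dₖaₖ − mₖ, dₖ₊₁ = (n − mₖ₊₁²)/dₖ, aₖ₊₁ = ⌊(a₀+mₖ₊₁)/dₖ₊₁⌋:
  k=1: m=31, d=5, a=12
  k=2: m=29, d=25, a=2
  k=3: m=21, d=21, a=2
  k=4: m=21, d=25, a=2
  k=5: m=29, d=5, a=12
  k=6: m=31, d=1, a=62
d=1 and a=2a₀=62 at k=6, so the next step gives (m, d) = (31, 5) again — its k=1 value — and the period has length 6.

[31; 12, 2, 2, 2, 12, 62]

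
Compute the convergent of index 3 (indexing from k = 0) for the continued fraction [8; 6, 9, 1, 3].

Using pₖ = aₖpₖ₋₁ + pₖ₋₂, qₖ = aₖqₖ₋₁ + qₖ₋₂ (with p₋₁=1, p₋₂=0, q₋₁=0, q₋₂=1):
  k=0: a=8, p=8, q=1
  k=1: a=6, p=49, q=6
  k=2: a=9, p=449, q=55
  k=3: a=1, p=498, q=61

498/61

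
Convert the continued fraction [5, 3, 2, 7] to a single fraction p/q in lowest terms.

275/52

Using pₖ = aₖpₖ₋₁ + pₖ₋₂ and qₖ = aₖqₖ₋₁ + qₖ₋₂:
  k=0: a=5, p=5, q=1
  k=1: a=3, p=16, q=3
  k=2: a=2, p=37, q=7
  k=3: a=7, p=275, q=52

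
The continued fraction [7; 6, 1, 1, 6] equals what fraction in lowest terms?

Fold from the inside: start with 6/1.
  1 + 1/6 = 7/6
  1 + 6/7 = 13/7
  6 + 7/13 = 85/13
  7 + 13/85 = 608/85

608/85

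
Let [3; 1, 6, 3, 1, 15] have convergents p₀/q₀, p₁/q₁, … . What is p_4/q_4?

Using pₖ = aₖpₖ₋₁ + pₖ₋₂, qₖ = aₖqₖ₋₁ + qₖ₋₂ (with p₋₁=1, p₋₂=0, q₋₁=0, q₋₂=1):
  k=0: a=3, p=3, q=1
  k=1: a=1, p=4, q=1
  k=2: a=6, p=27, q=7
  k=3: a=3, p=85, q=22
  k=4: a=1, p=112, q=29

112/29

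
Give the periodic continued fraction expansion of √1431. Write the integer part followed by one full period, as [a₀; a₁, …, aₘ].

[37; 1, 4, 1, 4, 1, 74]

a₀ = ⌊√1431⌋ = 37.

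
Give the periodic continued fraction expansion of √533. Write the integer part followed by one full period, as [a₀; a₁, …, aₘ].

[23; 11, 1, 1, 11, 46]

a₀ = ⌊√533⌋ = 23.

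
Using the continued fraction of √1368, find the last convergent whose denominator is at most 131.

2737/74

√1368 = [36; 1, 72, …] (period length 2).
Convergents:
  p_0/q_0 = 36/1
  p_1/q_1 = 37/1
  p_2/q_2 = 2700/73
  p_3/q_3 = 2737/74
  p_4/q_4 = 199764/5401
q_3 = 74 ≤ 131 < 5401 = q_4, so the answer is 2737/74.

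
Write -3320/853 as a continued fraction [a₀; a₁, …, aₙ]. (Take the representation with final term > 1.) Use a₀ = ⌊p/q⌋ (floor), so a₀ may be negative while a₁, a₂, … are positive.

-3320 = -4·853 + 92
853 = 9·92 + 25
92 = 3·25 + 17
25 = 1·17 + 8
17 = 2·8 + 1
8 = 8·1 + 0  (stop)
So -3320/853 = [-4; 9, 3, 1, 2, 8].

[-4; 9, 3, 1, 2, 8]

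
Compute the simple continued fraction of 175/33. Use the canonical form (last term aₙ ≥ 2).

175 = 5×33 + 10
33 = 3×10 + 3
10 = 3×3 + 1
3 = 3×1 + 0  (stop)
So 175/33 = [5; 3, 3, 3].

[5; 3, 3, 3]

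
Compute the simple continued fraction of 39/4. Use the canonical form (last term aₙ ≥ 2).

[9; 1, 3]

39 = 9·4 + 3
4 = 1·3 + 1
3 = 3·1 + 0  (stop)
So 39/4 = [9; 1, 3].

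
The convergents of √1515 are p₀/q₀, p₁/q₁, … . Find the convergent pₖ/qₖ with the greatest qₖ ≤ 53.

√1515 = [38; 1, 11, 1, 76, …] (period length 4).
Convergents:
  p_0/q_0 = 38/1
  p_1/q_1 = 39/1
  p_2/q_2 = 467/12
  p_3/q_3 = 506/13
  p_4/q_4 = 38923/1000
q_3 = 13 ≤ 53 < 1000 = q_4, so the answer is 506/13.

506/13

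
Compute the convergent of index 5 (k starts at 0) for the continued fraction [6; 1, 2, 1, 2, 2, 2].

Using pₖ = aₖpₖ₋₁ + pₖ₋₂, qₖ = aₖqₖ₋₁ + qₖ₋₂ (with p₋₁=1, p₋₂=0, q₋₁=0, q₋₂=1):
  k=0: a=6, p=6, q=1
  k=1: a=1, p=7, q=1
  k=2: a=2, p=20, q=3
  k=3: a=1, p=27, q=4
  k=4: a=2, p=74, q=11
  k=5: a=2, p=175, q=26

175/26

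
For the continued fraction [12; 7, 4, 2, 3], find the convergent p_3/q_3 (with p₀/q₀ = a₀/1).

Using pₖ = aₖpₖ₋₁ + pₖ₋₂, qₖ = aₖqₖ₋₁ + qₖ₋₂ (with p₋₁=1, p₋₂=0, q₋₁=0, q₋₂=1):
  k=0: a=12, p=12, q=1
  k=1: a=7, p=85, q=7
  k=2: a=4, p=352, q=29
  k=3: a=2, p=789, q=65

789/65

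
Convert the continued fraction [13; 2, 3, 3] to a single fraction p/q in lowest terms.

309/23

Using pₖ = aₖpₖ₋₁ + pₖ₋₂ and qₖ = aₖqₖ₋₁ + qₖ₋₂:
  k=0: a=13, p=13, q=1
  k=1: a=2, p=27, q=2
  k=2: a=3, p=94, q=7
  k=3: a=3, p=309, q=23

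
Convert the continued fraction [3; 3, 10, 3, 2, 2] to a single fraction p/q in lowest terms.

1801/542

Using pₖ = aₖpₖ₋₁ + pₖ₋₂ and qₖ = aₖqₖ₋₁ + qₖ₋₂:
  k=0: a=3, p=3, q=1
  k=1: a=3, p=10, q=3
  k=2: a=10, p=103, q=31
  k=3: a=3, p=319, q=96
  k=4: a=2, p=741, q=223
  k=5: a=2, p=1801, q=542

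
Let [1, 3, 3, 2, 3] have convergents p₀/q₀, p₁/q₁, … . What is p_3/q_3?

30/23

Using pₖ = aₖpₖ₋₁ + pₖ₋₂, qₖ = aₖqₖ₋₁ + qₖ₋₂ (with p₋₁=1, p₋₂=0, q₋₁=0, q₋₂=1):
  k=0: a=1, p=1, q=1
  k=1: a=3, p=4, q=3
  k=2: a=3, p=13, q=10
  k=3: a=2, p=30, q=23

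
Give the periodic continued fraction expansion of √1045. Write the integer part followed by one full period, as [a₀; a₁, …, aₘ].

[32; 3, 15, 1, 4, 1, 15, 3, 64]

a₀ = ⌊√1045⌋ = 32.
With m₀=0, d₀=1 and mₖ₊₁ = dₖaₖ − mₖ, dₖ₊₁ = (n − mₖ₊₁²)/dₖ, aₖ₊₁ = ⌊(a₀+mₖ₊₁)/dₖ₊₁⌋:
  k=1: m=32, d=21, a=3
  k=2: m=31, d=4, a=15
  k=3: m=29, d=51, a=1
  k=4: m=22, d=11, a=4
  k=5: m=22, d=51, a=1
  k=6: m=29, d=4, a=15
  k=7: m=31, d=21, a=3
  k=8: m=32, d=1, a=64
d=1 and a=2a₀=64 at k=8, so the next step gives (m, d) = (32, 21) again — its k=1 value — and the period has length 8.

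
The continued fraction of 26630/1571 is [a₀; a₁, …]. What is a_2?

19

26630 = 16·1571 + 1494   →  a_0 = 16
1571 = 1·1494 + 77   →  a_1 = 1
1494 = 19·77 + 31   →  a_2 = 19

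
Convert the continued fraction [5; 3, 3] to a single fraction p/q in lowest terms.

Fold from the inside: start with 3/1.
  3 + 1/3 = 10/3
  5 + 3/10 = 53/10

53/10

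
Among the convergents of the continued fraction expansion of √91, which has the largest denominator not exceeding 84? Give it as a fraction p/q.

725/76

√91 = [9; 1, 1, 5, 1, 5, 1, 1, 18, …] (period length 8).
Convergents:
  p_0/q_0 = 9/1
  p_1/q_1 = 10/1
  p_2/q_2 = 19/2
  p_3/q_3 = 105/11
  p_4/q_4 = 124/13
  p_5/q_5 = 725/76
  p_6/q_6 = 849/89
q_5 = 76 ≤ 84 < 89 = q_6, so the answer is 725/76.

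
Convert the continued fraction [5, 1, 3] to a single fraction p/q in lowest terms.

23/4

Using pₖ = aₖpₖ₋₁ + pₖ₋₂ and qₖ = aₖqₖ₋₁ + qₖ₋₂:
  k=0: a=5, p=5, q=1
  k=1: a=1, p=6, q=1
  k=2: a=3, p=23, q=4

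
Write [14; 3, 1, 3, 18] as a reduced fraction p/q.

Using pₖ = aₖpₖ₋₁ + pₖ₋₂ and qₖ = aₖqₖ₋₁ + qₖ₋₂:
  k=0: a=14, p=14, q=1
  k=1: a=3, p=43, q=3
  k=2: a=1, p=57, q=4
  k=3: a=3, p=214, q=15
  k=4: a=18, p=3909, q=274

3909/274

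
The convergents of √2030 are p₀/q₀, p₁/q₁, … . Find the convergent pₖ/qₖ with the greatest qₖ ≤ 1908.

73035/1621

√2030 = [45; 18, 90, …] (period length 2).
Convergents:
  p_0/q_0 = 45/1
  p_1/q_1 = 811/18
  p_2/q_2 = 73035/1621
  p_3/q_3 = 1315441/29196
q_2 = 1621 ≤ 1908 < 29196 = q_3, so the answer is 73035/1621.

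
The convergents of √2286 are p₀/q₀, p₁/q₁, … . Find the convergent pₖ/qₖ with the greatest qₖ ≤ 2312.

√2286 = [47; 1, 4, 3, 10, 3, 4, 1, 94, …] (period length 8).
Convergents:
  p_0/q_0 = 47/1
  p_1/q_1 = 48/1
  p_2/q_2 = 239/5
  p_3/q_3 = 765/16
  p_4/q_4 = 7889/165
  p_5/q_5 = 24432/511
  p_6/q_6 = 105617/2209
  p_7/q_7 = 130049/2720
q_6 = 2209 ≤ 2312 < 2720 = q_7, so the answer is 105617/2209.

105617/2209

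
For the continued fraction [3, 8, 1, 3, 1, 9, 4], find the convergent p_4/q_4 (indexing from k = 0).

Using pₖ = aₖpₖ₋₁ + pₖ₋₂, qₖ = aₖqₖ₋₁ + qₖ₋₂ (with p₋₁=1, p₋₂=0, q₋₁=0, q₋₂=1):
  k=0: a=3, p=3, q=1
  k=1: a=8, p=25, q=8
  k=2: a=1, p=28, q=9
  k=3: a=3, p=109, q=35
  k=4: a=1, p=137, q=44

137/44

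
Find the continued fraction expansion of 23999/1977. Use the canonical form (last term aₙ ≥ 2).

[12; 7, 5, 3, 2, 7]

23999 = 12×1977 + 275
1977 = 7×275 + 52
275 = 5×52 + 15
52 = 3×15 + 7
15 = 2×7 + 1
7 = 7×1 + 0  (stop)
So 23999/1977 = [12; 7, 5, 3, 2, 7].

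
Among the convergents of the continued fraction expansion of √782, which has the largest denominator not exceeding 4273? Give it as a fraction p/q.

√782 = [27; 1, 26, 1, 54, …] (period length 4).
Convergents:
  p_0/q_0 = 27/1
  p_1/q_1 = 28/1
  p_2/q_2 = 755/27
  p_3/q_3 = 783/28
  p_4/q_4 = 43037/1539
  p_5/q_5 = 43820/1567
  p_6/q_6 = 1182357/42281
q_5 = 1567 ≤ 4273 < 42281 = q_6, so the answer is 43820/1567.

43820/1567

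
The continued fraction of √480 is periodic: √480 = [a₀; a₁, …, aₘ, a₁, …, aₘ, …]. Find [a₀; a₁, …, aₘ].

[21; 1, 9, 1, 42]

a₀ = ⌊√480⌋ = 21.
With m₀=0, d₀=1 and mₖ₊₁ = dₖaₖ − mₖ, dₖ₊₁ = (n − mₖ₊₁²)/dₖ, aₖ₊₁ = ⌊(a₀+mₖ₊₁)/dₖ₊₁⌋:
  k=1: m=21, d=39, a=1
  k=2: m=18, d=4, a=9
  k=3: m=18, d=39, a=1
  k=4: m=21, d=1, a=42
d=1 and a=2a₀=42 at k=4, so the next step gives (m, d) = (21, 39) again — its k=1 value — and the period has length 4.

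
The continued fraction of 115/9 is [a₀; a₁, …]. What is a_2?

115 = 12·9 + 7   →  a_0 = 12
9 = 1·7 + 2   →  a_1 = 1
7 = 3·2 + 1   →  a_2 = 3

3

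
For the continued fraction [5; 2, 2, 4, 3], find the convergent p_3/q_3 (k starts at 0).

119/22

Using pₖ = aₖpₖ₋₁ + pₖ₋₂, qₖ = aₖqₖ₋₁ + qₖ₋₂ (with p₋₁=1, p₋₂=0, q₋₁=0, q₋₂=1):
  k=0: a=5, p=5, q=1
  k=1: a=2, p=11, q=2
  k=2: a=2, p=27, q=5
  k=3: a=4, p=119, q=22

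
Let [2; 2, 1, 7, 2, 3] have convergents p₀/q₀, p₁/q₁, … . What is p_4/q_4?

Using pₖ = aₖpₖ₋₁ + pₖ₋₂, qₖ = aₖqₖ₋₁ + qₖ₋₂ (with p₋₁=1, p₋₂=0, q₋₁=0, q₋₂=1):
  k=0: a=2, p=2, q=1
  k=1: a=2, p=5, q=2
  k=2: a=1, p=7, q=3
  k=3: a=7, p=54, q=23
  k=4: a=2, p=115, q=49

115/49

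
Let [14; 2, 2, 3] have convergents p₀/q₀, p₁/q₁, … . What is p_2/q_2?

Using pₖ = aₖpₖ₋₁ + pₖ₋₂, qₖ = aₖqₖ₋₁ + qₖ₋₂ (with p₋₁=1, p₋₂=0, q₋₁=0, q₋₂=1):
  k=0: a=14, p=14, q=1
  k=1: a=2, p=29, q=2
  k=2: a=2, p=72, q=5

72/5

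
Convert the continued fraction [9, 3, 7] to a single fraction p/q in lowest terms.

Using pₖ = aₖpₖ₋₁ + pₖ₋₂ and qₖ = aₖqₖ₋₁ + qₖ₋₂:
  k=0: a=9, p=9, q=1
  k=1: a=3, p=28, q=3
  k=2: a=7, p=205, q=22

205/22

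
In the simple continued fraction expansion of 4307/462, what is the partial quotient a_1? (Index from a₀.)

4307 = 9·462 + 149   →  a_0 = 9
462 = 3·149 + 15   →  a_1 = 3

3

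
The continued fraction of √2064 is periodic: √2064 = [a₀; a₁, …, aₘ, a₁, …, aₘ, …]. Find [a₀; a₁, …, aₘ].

a₀ = ⌊√2064⌋ = 45.
With m₀=0, d₀=1 and mₖ₊₁ = dₖaₖ − mₖ, dₖ₊₁ = (n − mₖ₊₁²)/dₖ, aₖ₊₁ = ⌊(a₀+mₖ₊₁)/dₖ₊₁⌋:
  k=1: m=45, d=39, a=2
  k=2: m=33, d=25, a=3
  k=3: m=42, d=12, a=7
  k=4: m=42, d=25, a=3
  k=5: m=33, d=39, a=2
  k=6: m=45, d=1, a=90
d=1 and a=2a₀=90 at k=6, so the next step gives (m, d) = (45, 39) again — its k=1 value — and the period has length 6.

[45; 2, 3, 7, 3, 2, 90]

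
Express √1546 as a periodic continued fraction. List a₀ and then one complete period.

a₀ = ⌊√1546⌋ = 39.
With m₀=0, d₀=1 and mₖ₊₁ = dₖaₖ − mₖ, dₖ₊₁ = (n − mₖ₊₁²)/dₖ, aₖ₊₁ = ⌊(a₀+mₖ₊₁)/dₖ₊₁⌋:
  k=1: m=39, d=25, a=3
  k=2: m=36, d=10, a=7
  k=3: m=34, d=39, a=1
  k=4: m=5, d=39, a=1
  k=5: m=34, d=10, a=7
  k=6: m=36, d=25, a=3
  k=7: m=39, d=1, a=78
d=1 and a=2a₀=78 at k=7, so the next step gives (m, d) = (39, 25) again — its k=1 value — and the period has length 7.

[39; 3, 7, 1, 1, 7, 3, 78]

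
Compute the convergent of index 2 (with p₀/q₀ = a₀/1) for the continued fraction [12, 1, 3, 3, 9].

Using pₖ = aₖpₖ₋₁ + pₖ₋₂, qₖ = aₖqₖ₋₁ + qₖ₋₂ (with p₋₁=1, p₋₂=0, q₋₁=0, q₋₂=1):
  k=0: a=12, p=12, q=1
  k=1: a=1, p=13, q=1
  k=2: a=3, p=51, q=4

51/4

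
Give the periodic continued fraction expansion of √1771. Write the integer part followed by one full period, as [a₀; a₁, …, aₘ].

a₀ = ⌊√1771⌋ = 42.
With m₀=0, d₀=1 and mₖ₊₁ = dₖaₖ − mₖ, dₖ₊₁ = (n − mₖ₊₁²)/dₖ, aₖ₊₁ = ⌊(a₀+mₖ₊₁)/dₖ₊₁⌋:
  k=1: m=42, d=7, a=12
  k=2: m=42, d=1, a=84
d=1 and a=2a₀=84 at k=2, so the next step gives (m, d) = (42, 7) again — its k=1 value — and the period has length 2.

[42; 12, 84]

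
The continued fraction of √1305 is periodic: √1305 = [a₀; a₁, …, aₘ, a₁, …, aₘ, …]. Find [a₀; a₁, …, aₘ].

a₀ = ⌊√1305⌋ = 36.

[36; 8, 72]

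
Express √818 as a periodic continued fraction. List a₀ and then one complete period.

[28; 1, 1, 1, 1, 56]

a₀ = ⌊√818⌋ = 28.
With m₀=0, d₀=1 and mₖ₊₁ = dₖaₖ − mₖ, dₖ₊₁ = (n − mₖ₊₁²)/dₖ, aₖ₊₁ = ⌊(a₀+mₖ₊₁)/dₖ₊₁⌋:
  k=1: m=28, d=34, a=1
  k=2: m=6, d=23, a=1
  k=3: m=17, d=23, a=1
  k=4: m=6, d=34, a=1
  k=5: m=28, d=1, a=56
d=1 and a=2a₀=56 at k=5, so the next step gives (m, d) = (28, 34) again — its k=1 value — and the period has length 5.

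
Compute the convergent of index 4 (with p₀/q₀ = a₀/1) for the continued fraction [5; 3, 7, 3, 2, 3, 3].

851/160

Using pₖ = aₖpₖ₋₁ + pₖ₋₂, qₖ = aₖqₖ₋₁ + qₖ₋₂ (with p₋₁=1, p₋₂=0, q₋₁=0, q₋₂=1):
  k=0: a=5, p=5, q=1
  k=1: a=3, p=16, q=3
  k=2: a=7, p=117, q=22
  k=3: a=3, p=367, q=69
  k=4: a=2, p=851, q=160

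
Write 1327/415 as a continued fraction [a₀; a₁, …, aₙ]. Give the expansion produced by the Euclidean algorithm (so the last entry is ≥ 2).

[3; 5, 16, 2, 2]

1327 = 3·415 + 82
415 = 5·82 + 5
82 = 16·5 + 2
5 = 2·2 + 1
2 = 2·1 + 0  (stop)
So 1327/415 = [3; 5, 16, 2, 2].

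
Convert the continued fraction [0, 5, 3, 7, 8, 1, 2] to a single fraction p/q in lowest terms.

581/3090

Fold from the inside: start with 2/1.
  1 + 1/2 = 3/2
  8 + 2/3 = 26/3
  7 + 3/26 = 185/26
  3 + 26/185 = 581/185
  5 + 185/581 = 3090/581
  0 + 581/3090 = 581/3090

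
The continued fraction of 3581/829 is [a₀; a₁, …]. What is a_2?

7

3581 = 4·829 + 265   →  a_0 = 4
829 = 3·265 + 34   →  a_1 = 3
265 = 7·34 + 27   →  a_2 = 7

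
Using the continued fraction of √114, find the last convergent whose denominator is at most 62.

331/31

√114 = [10; 1, 2, 10, 2, 1, 20, …] (period length 6).
Convergents:
  p_0/q_0 = 10/1
  p_1/q_1 = 11/1
  p_2/q_2 = 32/3
  p_3/q_3 = 331/31
  p_4/q_4 = 694/65
q_3 = 31 ≤ 62 < 65 = q_4, so the answer is 331/31.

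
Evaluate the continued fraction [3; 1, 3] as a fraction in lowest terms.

Fold from the inside: start with 3/1.
  1 + 1/3 = 4/3
  3 + 3/4 = 15/4

15/4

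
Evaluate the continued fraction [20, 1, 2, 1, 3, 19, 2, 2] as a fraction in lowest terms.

30582/1475

Using pₖ = aₖpₖ₋₁ + pₖ₋₂ and qₖ = aₖqₖ₋₁ + qₖ₋₂:
  k=0: a=20, p=20, q=1
  k=1: a=1, p=21, q=1
  k=2: a=2, p=62, q=3
  k=3: a=1, p=83, q=4
  k=4: a=3, p=311, q=15
  k=5: a=19, p=5992, q=289
  k=6: a=2, p=12295, q=593
  k=7: a=2, p=30582, q=1475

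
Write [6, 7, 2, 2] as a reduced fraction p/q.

227/37

Using pₖ = aₖpₖ₋₁ + pₖ₋₂ and qₖ = aₖqₖ₋₁ + qₖ₋₂:
  k=0: a=6, p=6, q=1
  k=1: a=7, p=43, q=7
  k=2: a=2, p=92, q=15
  k=3: a=2, p=227, q=37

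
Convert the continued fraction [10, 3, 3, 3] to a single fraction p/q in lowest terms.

340/33

Using pₖ = aₖpₖ₋₁ + pₖ₋₂ and qₖ = aₖqₖ₋₁ + qₖ₋₂:
  k=0: a=10, p=10, q=1
  k=1: a=3, p=31, q=3
  k=2: a=3, p=103, q=10
  k=3: a=3, p=340, q=33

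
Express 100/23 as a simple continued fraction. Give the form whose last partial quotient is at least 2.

[4; 2, 1, 7]

100 = 4×23 + 8
23 = 2×8 + 7
8 = 1×7 + 1
7 = 7×1 + 0  (stop)
So 100/23 = [4; 2, 1, 7].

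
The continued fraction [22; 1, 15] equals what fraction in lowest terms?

367/16

Using pₖ = aₖpₖ₋₁ + pₖ₋₂ and qₖ = aₖqₖ₋₁ + qₖ₋₂:
  k=0: a=22, p=22, q=1
  k=1: a=1, p=23, q=1
  k=2: a=15, p=367, q=16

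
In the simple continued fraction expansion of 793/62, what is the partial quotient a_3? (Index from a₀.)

793 = 12·62 + 49   →  a_0 = 12
62 = 1·49 + 13   →  a_1 = 1
49 = 3·13 + 10   →  a_2 = 3
13 = 1·10 + 3   →  a_3 = 1

1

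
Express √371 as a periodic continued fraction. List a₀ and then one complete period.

a₀ = ⌊√371⌋ = 19.

[19; 3, 1, 4, 1, 3, 38]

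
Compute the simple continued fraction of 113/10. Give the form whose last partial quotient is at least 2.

113 = 11*10 + 3
10 = 3*3 + 1
3 = 3*1 + 0  (stop)
So 113/10 = [11; 3, 3].

[11; 3, 3]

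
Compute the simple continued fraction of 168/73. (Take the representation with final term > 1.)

[2; 3, 3, 7]

168 = 2*73 + 22
73 = 3*22 + 7
22 = 3*7 + 1
7 = 7*1 + 0  (stop)
So 168/73 = [2; 3, 3, 7].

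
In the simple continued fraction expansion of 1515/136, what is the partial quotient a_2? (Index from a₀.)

1515 = 11·136 + 19   →  a_0 = 11
136 = 7·19 + 3   →  a_1 = 7
19 = 6·3 + 1   →  a_2 = 6

6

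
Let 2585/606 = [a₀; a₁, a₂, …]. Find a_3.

3

2585 = 4·606 + 161   →  a_0 = 4
606 = 3·161 + 123   →  a_1 = 3
161 = 1·123 + 38   →  a_2 = 1
123 = 3·38 + 9   →  a_3 = 3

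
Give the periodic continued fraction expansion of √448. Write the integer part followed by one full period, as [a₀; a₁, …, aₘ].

a₀ = ⌊√448⌋ = 21.
With m₀=0, d₀=1 and mₖ₊₁ = dₖaₖ − mₖ, dₖ₊₁ = (n − mₖ₊₁²)/dₖ, aₖ₊₁ = ⌊(a₀+mₖ₊₁)/dₖ₊₁⌋:
  k=1: m=21, d=7, a=6
  k=2: m=21, d=1, a=42
d=1 and a=2a₀=42 at k=2, so the next step gives (m, d) = (21, 7) again — its k=1 value — and the period has length 2.

[21; 6, 42]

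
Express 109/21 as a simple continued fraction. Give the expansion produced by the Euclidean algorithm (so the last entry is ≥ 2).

109 = 5×21 + 4
21 = 5×4 + 1
4 = 4×1 + 0  (stop)
So 109/21 = [5; 5, 4].

[5; 5, 4]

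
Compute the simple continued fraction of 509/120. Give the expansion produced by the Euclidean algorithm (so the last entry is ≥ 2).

509 = 4*120 + 29
120 = 4*29 + 4
29 = 7*4 + 1
4 = 4*1 + 0  (stop)
So 509/120 = [4; 4, 7, 4].

[4; 4, 7, 4]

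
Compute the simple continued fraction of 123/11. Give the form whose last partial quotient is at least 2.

[11; 5, 2]

123 = 11*11 + 2
11 = 5*2 + 1
2 = 2*1 + 0  (stop)
So 123/11 = [11; 5, 2].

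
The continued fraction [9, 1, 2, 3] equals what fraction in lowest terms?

Fold from the inside: start with 3/1.
  2 + 1/3 = 7/3
  1 + 3/7 = 10/7
  9 + 7/10 = 97/10

97/10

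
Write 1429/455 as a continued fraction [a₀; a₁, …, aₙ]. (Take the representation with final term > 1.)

[3; 7, 9, 7]

1429 = 3*455 + 64
455 = 7*64 + 7
64 = 9*7 + 1
7 = 7*1 + 0  (stop)
So 1429/455 = [3; 7, 9, 7].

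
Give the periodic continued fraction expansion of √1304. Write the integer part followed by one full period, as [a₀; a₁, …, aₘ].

a₀ = ⌊√1304⌋ = 36.

[36; 9, 72]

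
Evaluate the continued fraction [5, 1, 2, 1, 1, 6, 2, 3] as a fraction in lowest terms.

Using pₖ = aₖpₖ₋₁ + pₖ₋₂ and qₖ = aₖqₖ₋₁ + qₖ₋₂:
  k=0: a=5, p=5, q=1
  k=1: a=1, p=6, q=1
  k=2: a=2, p=17, q=3
  k=3: a=1, p=23, q=4
  k=4: a=1, p=40, q=7
  k=5: a=6, p=263, q=46
  k=6: a=2, p=566, q=99
  k=7: a=3, p=1961, q=343

1961/343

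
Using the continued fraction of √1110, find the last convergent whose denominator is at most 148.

√1110 = [33; 3, 6, 3, 66, …] (period length 4).
Convergents:
  p_0/q_0 = 33/1
  p_1/q_1 = 100/3
  p_2/q_2 = 633/19
  p_3/q_3 = 1999/60
  p_4/q_4 = 132567/3979
q_3 = 60 ≤ 148 < 3979 = q_4, so the answer is 1999/60.

1999/60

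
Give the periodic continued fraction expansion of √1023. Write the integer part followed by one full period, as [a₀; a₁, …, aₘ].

a₀ = ⌊√1023⌋ = 31.
With m₀=0, d₀=1 and mₖ₊₁ = dₖaₖ − mₖ, dₖ₊₁ = (n − mₖ₊₁²)/dₖ, aₖ₊₁ = ⌊(a₀+mₖ₊₁)/dₖ₊₁⌋:
  k=1: m=31, d=62, a=1
  k=2: m=31, d=1, a=62
d=1 and a=2a₀=62 at k=2, so the next step gives (m, d) = (31, 62) again — its k=1 value — and the period has length 2.

[31; 1, 62]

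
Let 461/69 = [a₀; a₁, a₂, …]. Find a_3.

7

461 = 6·69 + 47   →  a_0 = 6
69 = 1·47 + 22   →  a_1 = 1
47 = 2·22 + 3   →  a_2 = 2
22 = 7·3 + 1   →  a_3 = 7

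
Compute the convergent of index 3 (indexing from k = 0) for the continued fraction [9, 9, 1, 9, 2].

Using pₖ = aₖpₖ₋₁ + pₖ₋₂, qₖ = aₖqₖ₋₁ + qₖ₋₂ (with p₋₁=1, p₋₂=0, q₋₁=0, q₋₂=1):
  k=0: a=9, p=9, q=1
  k=1: a=9, p=82, q=9
  k=2: a=1, p=91, q=10
  k=3: a=9, p=901, q=99

901/99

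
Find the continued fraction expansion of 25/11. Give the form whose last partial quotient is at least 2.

[2; 3, 1, 2]

25 = 2×11 + 3
11 = 3×3 + 2
3 = 1×2 + 1
2 = 2×1 + 0  (stop)
So 25/11 = [2; 3, 1, 2].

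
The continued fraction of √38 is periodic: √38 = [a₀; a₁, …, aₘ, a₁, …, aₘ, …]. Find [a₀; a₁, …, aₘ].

[6; 6, 12]

a₀ = ⌊√38⌋ = 6.
With m₀=0, d₀=1 and mₖ₊₁ = dₖaₖ − mₖ, dₖ₊₁ = (n − mₖ₊₁²)/dₖ, aₖ₊₁ = ⌊(a₀+mₖ₊₁)/dₖ₊₁⌋:
  k=1: m=6, d=2, a=6
  k=2: m=6, d=1, a=12
d=1 and a=2a₀=12 at k=2, so the next step gives (m, d) = (6, 2) again — its k=1 value — and the period has length 2.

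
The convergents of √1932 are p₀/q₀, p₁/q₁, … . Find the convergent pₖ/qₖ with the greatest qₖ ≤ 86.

967/22

√1932 = [43; 1, 20, 1, 86, …] (period length 4).
Convergents:
  p_0/q_0 = 43/1
  p_1/q_1 = 44/1
  p_2/q_2 = 923/21
  p_3/q_3 = 967/22
  p_4/q_4 = 84085/1913
q_3 = 22 ≤ 86 < 1913 = q_4, so the answer is 967/22.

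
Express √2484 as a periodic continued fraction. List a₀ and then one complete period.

[49; 1, 5, 4, 5, 1, 98]

a₀ = ⌊√2484⌋ = 49.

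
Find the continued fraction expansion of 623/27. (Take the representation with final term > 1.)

623 = 23*27 + 2
27 = 13*2 + 1
2 = 2*1 + 0  (stop)
So 623/27 = [23; 13, 2].

[23; 13, 2]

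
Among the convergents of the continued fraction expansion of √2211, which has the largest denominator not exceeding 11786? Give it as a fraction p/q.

207787/4419

√2211 = [47; 47, 94, …] (period length 2).
Convergents:
  p_0/q_0 = 47/1
  p_1/q_1 = 2210/47
  p_2/q_2 = 207787/4419
  p_3/q_3 = 9768199/207740
q_2 = 4419 ≤ 11786 < 207740 = q_3, so the answer is 207787/4419.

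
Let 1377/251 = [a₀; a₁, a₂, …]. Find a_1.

1377 = 5·251 + 122   →  a_0 = 5
251 = 2·122 + 7   →  a_1 = 2

2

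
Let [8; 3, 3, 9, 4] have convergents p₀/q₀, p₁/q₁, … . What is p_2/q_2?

83/10

Using pₖ = aₖpₖ₋₁ + pₖ₋₂, qₖ = aₖqₖ₋₁ + qₖ₋₂ (with p₋₁=1, p₋₂=0, q₋₁=0, q₋₂=1):
  k=0: a=8, p=8, q=1
  k=1: a=3, p=25, q=3
  k=2: a=3, p=83, q=10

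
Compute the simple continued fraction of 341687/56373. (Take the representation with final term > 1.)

341687 = 6*56373 + 3449
56373 = 16*3449 + 1189
3449 = 2*1189 + 1071
1189 = 1*1071 + 118
1071 = 9*118 + 9
118 = 13*9 + 1
9 = 9*1 + 0  (stop)
So 341687/56373 = [6; 16, 2, 1, 9, 13, 9].

[6; 16, 2, 1, 9, 13, 9]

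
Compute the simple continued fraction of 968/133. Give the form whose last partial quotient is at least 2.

[7; 3, 1, 1, 2, 7]

968 = 7×133 + 37
133 = 3×37 + 22
37 = 1×22 + 15
22 = 1×15 + 7
15 = 2×7 + 1
7 = 7×1 + 0  (stop)
So 968/133 = [7; 3, 1, 1, 2, 7].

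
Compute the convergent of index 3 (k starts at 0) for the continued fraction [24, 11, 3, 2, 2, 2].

Using pₖ = aₖpₖ₋₁ + pₖ₋₂, qₖ = aₖqₖ₋₁ + qₖ₋₂ (with p₋₁=1, p₋₂=0, q₋₁=0, q₋₂=1):
  k=0: a=24, p=24, q=1
  k=1: a=11, p=265, q=11
  k=2: a=3, p=819, q=34
  k=3: a=2, p=1903, q=79

1903/79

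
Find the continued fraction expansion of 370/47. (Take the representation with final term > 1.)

370 = 7×47 + 41
47 = 1×41 + 6
41 = 6×6 + 5
6 = 1×5 + 1
5 = 5×1 + 0  (stop)
So 370/47 = [7; 1, 6, 1, 5].

[7; 1, 6, 1, 5]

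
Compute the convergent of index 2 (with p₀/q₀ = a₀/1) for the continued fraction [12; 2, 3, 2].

Using pₖ = aₖpₖ₋₁ + pₖ₋₂, qₖ = aₖqₖ₋₁ + qₖ₋₂ (with p₋₁=1, p₋₂=0, q₋₁=0, q₋₂=1):
  k=0: a=12, p=12, q=1
  k=1: a=2, p=25, q=2
  k=2: a=3, p=87, q=7

87/7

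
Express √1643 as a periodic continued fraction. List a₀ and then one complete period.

[40; 1, 1, 6, 1, 6, 1, 1, 80]

a₀ = ⌊√1643⌋ = 40.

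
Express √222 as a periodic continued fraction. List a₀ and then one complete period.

[14; 1, 8, 1, 28]

a₀ = ⌊√222⌋ = 14.
With m₀=0, d₀=1 and mₖ₊₁ = dₖaₖ − mₖ, dₖ₊₁ = (n − mₖ₊₁²)/dₖ, aₖ₊₁ = ⌊(a₀+mₖ₊₁)/dₖ₊₁⌋:
  k=1: m=14, d=26, a=1
  k=2: m=12, d=3, a=8
  k=3: m=12, d=26, a=1
  k=4: m=14, d=1, a=28
d=1 and a=2a₀=28 at k=4, so the next step gives (m, d) = (14, 26) again — its k=1 value — and the period has length 4.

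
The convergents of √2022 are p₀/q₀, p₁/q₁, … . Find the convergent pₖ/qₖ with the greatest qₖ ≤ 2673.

120016/2669

√2022 = [44; 1, 28, 1, 88, …] (period length 4).
Convergents:
  p_0/q_0 = 44/1
  p_1/q_1 = 45/1
  p_2/q_2 = 1304/29
  p_3/q_3 = 1349/30
  p_4/q_4 = 120016/2669
  p_5/q_5 = 121365/2699
q_4 = 2669 ≤ 2673 < 2699 = q_5, so the answer is 120016/2669.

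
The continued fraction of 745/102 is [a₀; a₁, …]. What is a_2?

3

745 = 7·102 + 31   →  a_0 = 7
102 = 3·31 + 9   →  a_1 = 3
31 = 3·9 + 4   →  a_2 = 3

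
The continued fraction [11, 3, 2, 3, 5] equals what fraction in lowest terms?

1434/127

Using pₖ = aₖpₖ₋₁ + pₖ₋₂ and qₖ = aₖqₖ₋₁ + qₖ₋₂:
  k=0: a=11, p=11, q=1
  k=1: a=3, p=34, q=3
  k=2: a=2, p=79, q=7
  k=3: a=3, p=271, q=24
  k=4: a=5, p=1434, q=127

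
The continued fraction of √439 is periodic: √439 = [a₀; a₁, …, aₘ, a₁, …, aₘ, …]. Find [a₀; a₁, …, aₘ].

[20; 1, 19, 1, 40]

a₀ = ⌊√439⌋ = 20.
With m₀=0, d₀=1 and mₖ₊₁ = dₖaₖ − mₖ, dₖ₊₁ = (n − mₖ₊₁²)/dₖ, aₖ₊₁ = ⌊(a₀+mₖ₊₁)/dₖ₊₁⌋:
  k=1: m=20, d=39, a=1
  k=2: m=19, d=2, a=19
  k=3: m=19, d=39, a=1
  k=4: m=20, d=1, a=40
d=1 and a=2a₀=40 at k=4, so the next step gives (m, d) = (20, 39) again — its k=1 value — and the period has length 4.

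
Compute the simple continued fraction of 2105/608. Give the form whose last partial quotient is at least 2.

[3; 2, 6, 9, 5]

2105 = 3×608 + 281
608 = 2×281 + 46
281 = 6×46 + 5
46 = 9×5 + 1
5 = 5×1 + 0  (stop)
So 2105/608 = [3; 2, 6, 9, 5].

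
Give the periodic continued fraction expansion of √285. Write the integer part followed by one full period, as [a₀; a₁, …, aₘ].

a₀ = ⌊√285⌋ = 16.
With m₀=0, d₀=1 and mₖ₊₁ = dₖaₖ − mₖ, dₖ₊₁ = (n − mₖ₊₁²)/dₖ, aₖ₊₁ = ⌊(a₀+mₖ₊₁)/dₖ₊₁⌋:
  k=1: m=16, d=29, a=1
  k=2: m=13, d=4, a=7
  k=3: m=15, d=15, a=2
  k=4: m=15, d=4, a=7
  k=5: m=13, d=29, a=1
  k=6: m=16, d=1, a=32
d=1 and a=2a₀=32 at k=6, so the next step gives (m, d) = (16, 29) again — its k=1 value — and the period has length 6.

[16; 1, 7, 2, 7, 1, 32]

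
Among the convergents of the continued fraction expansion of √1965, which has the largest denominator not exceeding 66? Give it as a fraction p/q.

2837/64

√1965 = [44; 3, 21, 1, 4, 1, 21, 3, 88, …] (period length 8).
Convergents:
  p_0/q_0 = 44/1
  p_1/q_1 = 133/3
  p_2/q_2 = 2837/64
  p_3/q_3 = 2970/67
q_2 = 64 ≤ 66 < 67 = q_3, so the answer is 2837/64.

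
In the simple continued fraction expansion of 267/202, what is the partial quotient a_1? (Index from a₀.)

267 = 1·202 + 65   →  a_0 = 1
202 = 3·65 + 7   →  a_1 = 3

3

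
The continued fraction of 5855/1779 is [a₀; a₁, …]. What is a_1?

5855 = 3·1779 + 518   →  a_0 = 3
1779 = 3·518 + 225   →  a_1 = 3

3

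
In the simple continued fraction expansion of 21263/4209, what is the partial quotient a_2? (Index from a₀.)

3

21263 = 5·4209 + 218   →  a_0 = 5
4209 = 19·218 + 67   →  a_1 = 19
218 = 3·67 + 17   →  a_2 = 3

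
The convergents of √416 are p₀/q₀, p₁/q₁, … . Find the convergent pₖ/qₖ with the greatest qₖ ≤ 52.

979/48

√416 = [20; 2, 1, 1, 9, 1, 1, 2, 40, …] (period length 8).
Convergents:
  p_0/q_0 = 20/1
  p_1/q_1 = 41/2
  p_2/q_2 = 61/3
  p_3/q_3 = 102/5
  p_4/q_4 = 979/48
  p_5/q_5 = 1081/53
q_4 = 48 ≤ 52 < 53 = q_5, so the answer is 979/48.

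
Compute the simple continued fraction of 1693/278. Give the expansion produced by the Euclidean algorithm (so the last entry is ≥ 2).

1693 = 6*278 + 25
278 = 11*25 + 3
25 = 8*3 + 1
3 = 3*1 + 0  (stop)
So 1693/278 = [6; 11, 8, 3].

[6; 11, 8, 3]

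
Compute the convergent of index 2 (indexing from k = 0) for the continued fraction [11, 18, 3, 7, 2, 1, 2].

Using pₖ = aₖpₖ₋₁ + pₖ₋₂, qₖ = aₖqₖ₋₁ + qₖ₋₂ (with p₋₁=1, p₋₂=0, q₋₁=0, q₋₂=1):
  k=0: a=11, p=11, q=1
  k=1: a=18, p=199, q=18
  k=2: a=3, p=608, q=55

608/55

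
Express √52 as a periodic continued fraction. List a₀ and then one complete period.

[7; 4, 1, 2, 1, 4, 14]

a₀ = ⌊√52⌋ = 7.
With m₀=0, d₀=1 and mₖ₊₁ = dₖaₖ − mₖ, dₖ₊₁ = (n − mₖ₊₁²)/dₖ, aₖ₊₁ = ⌊(a₀+mₖ₊₁)/dₖ₊₁⌋:
  k=1: m=7, d=3, a=4
  k=2: m=5, d=9, a=1
  k=3: m=4, d=4, a=2
  k=4: m=4, d=9, a=1
  k=5: m=5, d=3, a=4
  k=6: m=7, d=1, a=14
d=1 and a=2a₀=14 at k=6, so the next step gives (m, d) = (7, 3) again — its k=1 value — and the period has length 6.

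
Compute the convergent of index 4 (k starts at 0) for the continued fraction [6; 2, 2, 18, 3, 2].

1799/281

Using pₖ = aₖpₖ₋₁ + pₖ₋₂, qₖ = aₖqₖ₋₁ + qₖ₋₂ (with p₋₁=1, p₋₂=0, q₋₁=0, q₋₂=1):
  k=0: a=6, p=6, q=1
  k=1: a=2, p=13, q=2
  k=2: a=2, p=32, q=5
  k=3: a=18, p=589, q=92
  k=4: a=3, p=1799, q=281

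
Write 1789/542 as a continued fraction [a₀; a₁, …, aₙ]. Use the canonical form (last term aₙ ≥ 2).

[3; 3, 3, 13, 4]

1789 = 3×542 + 163
542 = 3×163 + 53
163 = 3×53 + 4
53 = 13×4 + 1
4 = 4×1 + 0  (stop)
So 1789/542 = [3; 3, 3, 13, 4].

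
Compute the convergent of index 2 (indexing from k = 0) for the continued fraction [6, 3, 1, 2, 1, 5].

Using pₖ = aₖpₖ₋₁ + pₖ₋₂, qₖ = aₖqₖ₋₁ + qₖ₋₂ (with p₋₁=1, p₋₂=0, q₋₁=0, q₋₂=1):
  k=0: a=6, p=6, q=1
  k=1: a=3, p=19, q=3
  k=2: a=1, p=25, q=4

25/4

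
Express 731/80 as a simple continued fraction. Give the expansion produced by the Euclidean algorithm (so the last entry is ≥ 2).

731 = 9*80 + 11
80 = 7*11 + 3
11 = 3*3 + 2
3 = 1*2 + 1
2 = 2*1 + 0  (stop)
So 731/80 = [9; 7, 3, 1, 2].

[9; 7, 3, 1, 2]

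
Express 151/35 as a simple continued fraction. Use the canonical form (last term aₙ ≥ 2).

[4; 3, 5, 2]

151 = 4*35 + 11
35 = 3*11 + 2
11 = 5*2 + 1
2 = 2*1 + 0  (stop)
So 151/35 = [4; 3, 5, 2].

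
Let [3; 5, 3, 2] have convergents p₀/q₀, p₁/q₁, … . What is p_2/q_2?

51/16

Using pₖ = aₖpₖ₋₁ + pₖ₋₂, qₖ = aₖqₖ₋₁ + qₖ₋₂ (with p₋₁=1, p₋₂=0, q₋₁=0, q₋₂=1):
  k=0: a=3, p=3, q=1
  k=1: a=5, p=16, q=5
  k=2: a=3, p=51, q=16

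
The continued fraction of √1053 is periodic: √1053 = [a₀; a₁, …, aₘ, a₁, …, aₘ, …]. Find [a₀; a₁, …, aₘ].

a₀ = ⌊√1053⌋ = 32.

[32; 2, 4, 2, 64]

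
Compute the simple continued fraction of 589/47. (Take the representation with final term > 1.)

[12; 1, 1, 7, 3]

589 = 12*47 + 25
47 = 1*25 + 22
25 = 1*22 + 3
22 = 7*3 + 1
3 = 3*1 + 0  (stop)
So 589/47 = [12; 1, 1, 7, 3].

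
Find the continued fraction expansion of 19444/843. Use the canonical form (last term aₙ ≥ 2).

[23; 15, 3, 18]

19444 = 23×843 + 55
843 = 15×55 + 18
55 = 3×18 + 1
18 = 18×1 + 0  (stop)
So 19444/843 = [23; 15, 3, 18].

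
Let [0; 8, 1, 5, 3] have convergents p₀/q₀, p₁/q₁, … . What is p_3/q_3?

6/53

Using pₖ = aₖpₖ₋₁ + pₖ₋₂, qₖ = aₖqₖ₋₁ + qₖ₋₂ (with p₋₁=1, p₋₂=0, q₋₁=0, q₋₂=1):
  k=0: a=0, p=0, q=1
  k=1: a=8, p=1, q=8
  k=2: a=1, p=1, q=9
  k=3: a=5, p=6, q=53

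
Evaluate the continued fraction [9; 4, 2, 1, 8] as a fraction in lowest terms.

1043/113

Fold from the inside: start with 8/1.
  1 + 1/8 = 9/8
  2 + 8/9 = 26/9
  4 + 9/26 = 113/26
  9 + 26/113 = 1043/113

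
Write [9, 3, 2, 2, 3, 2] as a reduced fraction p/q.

1236/133

Fold from the inside: start with 2/1.
  3 + 1/2 = 7/2
  2 + 2/7 = 16/7
  2 + 7/16 = 39/16
  3 + 16/39 = 133/39
  9 + 39/133 = 1236/133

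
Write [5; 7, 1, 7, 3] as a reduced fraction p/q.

1010/197

Fold from the inside: start with 3/1.
  7 + 1/3 = 22/3
  1 + 3/22 = 25/22
  7 + 22/25 = 197/25
  5 + 25/197 = 1010/197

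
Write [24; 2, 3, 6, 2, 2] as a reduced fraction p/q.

Fold from the inside: start with 2/1.
  2 + 1/2 = 5/2
  6 + 2/5 = 32/5
  3 + 5/32 = 101/32
  2 + 32/101 = 234/101
  24 + 101/234 = 5717/234

5717/234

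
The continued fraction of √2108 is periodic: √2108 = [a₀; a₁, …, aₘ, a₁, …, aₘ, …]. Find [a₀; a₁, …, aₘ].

[45; 1, 10, 2, 22, 2, 10, 1, 90]

a₀ = ⌊√2108⌋ = 45.
With m₀=0, d₀=1 and mₖ₊₁ = dₖaₖ − mₖ, dₖ₊₁ = (n − mₖ₊₁²)/dₖ, aₖ₊₁ = ⌊(a₀+mₖ₊₁)/dₖ₊₁⌋:
  k=1: m=45, d=83, a=1
  k=2: m=38, d=8, a=10
  k=3: m=42, d=43, a=2
  k=4: m=44, d=4, a=22
  k=5: m=44, d=43, a=2
  k=6: m=42, d=8, a=10
  k=7: m=38, d=83, a=1
  k=8: m=45, d=1, a=90
d=1 and a=2a₀=90 at k=8, so the next step gives (m, d) = (45, 83) again — its k=1 value — and the period has length 8.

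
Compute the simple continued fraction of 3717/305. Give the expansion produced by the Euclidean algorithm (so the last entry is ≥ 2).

3717 = 12*305 + 57
305 = 5*57 + 20
57 = 2*20 + 17
20 = 1*17 + 3
17 = 5*3 + 2
3 = 1*2 + 1
2 = 2*1 + 0  (stop)
So 3717/305 = [12; 5, 2, 1, 5, 1, 2].

[12; 5, 2, 1, 5, 1, 2]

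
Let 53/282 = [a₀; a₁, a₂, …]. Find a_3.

53 = 0·282 + 53   →  a_0 = 0
282 = 5·53 + 17   →  a_1 = 5
53 = 3·17 + 2   →  a_2 = 3
17 = 8·2 + 1   →  a_3 = 8

8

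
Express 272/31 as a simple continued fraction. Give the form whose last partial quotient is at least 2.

[8; 1, 3, 2, 3]

272 = 8×31 + 24
31 = 1×24 + 7
24 = 3×7 + 3
7 = 2×3 + 1
3 = 3×1 + 0  (stop)
So 272/31 = [8; 1, 3, 2, 3].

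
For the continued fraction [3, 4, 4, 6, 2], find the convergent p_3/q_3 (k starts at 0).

343/106

Using pₖ = aₖpₖ₋₁ + pₖ₋₂, qₖ = aₖqₖ₋₁ + qₖ₋₂ (with p₋₁=1, p₋₂=0, q₋₁=0, q₋₂=1):
  k=0: a=3, p=3, q=1
  k=1: a=4, p=13, q=4
  k=2: a=4, p=55, q=17
  k=3: a=6, p=343, q=106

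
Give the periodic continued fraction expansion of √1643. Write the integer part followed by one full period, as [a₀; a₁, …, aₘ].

a₀ = ⌊√1643⌋ = 40.
With m₀=0, d₀=1 and mₖ₊₁ = dₖaₖ − mₖ, dₖ₊₁ = (n − mₖ₊₁²)/dₖ, aₖ₊₁ = ⌊(a₀+mₖ₊₁)/dₖ₊₁⌋:
  k=1: m=40, d=43, a=1
  k=2: m=3, d=38, a=1
  k=3: m=35, d=11, a=6
  k=4: m=31, d=62, a=1
  k=5: m=31, d=11, a=6
  k=6: m=35, d=38, a=1
  k=7: m=3, d=43, a=1
  k=8: m=40, d=1, a=80
d=1 and a=2a₀=80 at k=8, so the next step gives (m, d) = (40, 43) again — its k=1 value — and the period has length 8.

[40; 1, 1, 6, 1, 6, 1, 1, 80]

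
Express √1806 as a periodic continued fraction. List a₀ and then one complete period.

[42; 2, 84]

a₀ = ⌊√1806⌋ = 42.
With m₀=0, d₀=1 and mₖ₊₁ = dₖaₖ − mₖ, dₖ₊₁ = (n − mₖ₊₁²)/dₖ, aₖ₊₁ = ⌊(a₀+mₖ₊₁)/dₖ₊₁⌋:
  k=1: m=42, d=42, a=2
  k=2: m=42, d=1, a=84
d=1 and a=2a₀=84 at k=2, so the next step gives (m, d) = (42, 42) again — its k=1 value — and the period has length 2.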